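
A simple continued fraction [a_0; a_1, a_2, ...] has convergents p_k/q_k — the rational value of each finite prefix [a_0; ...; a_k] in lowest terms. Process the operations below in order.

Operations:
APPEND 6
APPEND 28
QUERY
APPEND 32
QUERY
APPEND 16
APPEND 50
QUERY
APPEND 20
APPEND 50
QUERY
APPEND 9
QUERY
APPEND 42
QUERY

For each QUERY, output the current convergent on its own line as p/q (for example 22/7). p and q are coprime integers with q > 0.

APPEND 6: p_0 = 6·1 + 0 = 6, q_0 = 6·0 + 1 = 1 → 6/1
APPEND 28: p_1 = 28·6 + 1 = 169, q_1 = 28·1 + 0 = 28 → 169/28
APPEND 32: p_2 = 32·169 + 6 = 5414, q_2 = 32·28 + 1 = 897 → 5414/897
APPEND 16: p_3 = 16·5414 + 169 = 86793, q_3 = 16·897 + 28 = 14380 → 86793/14380
APPEND 50: p_4 = 50·86793 + 5414 = 4345064, q_4 = 50·14380 + 897 = 719897 → 4345064/719897
APPEND 20: p_5 = 20·4345064 + 86793 = 86988073, q_5 = 20·719897 + 14380 = 14412320 → 86988073/14412320
APPEND 50: p_6 = 50·86988073 + 4345064 = 4353748714, q_6 = 50·14412320 + 719897 = 721335897 → 4353748714/721335897
APPEND 9: p_7 = 9·4353748714 + 86988073 = 39270726499, q_7 = 9·721335897 + 14412320 = 6506435393 → 39270726499/6506435393
APPEND 42: p_8 = 42·39270726499 + 4353748714 = 1653724261672, q_8 = 42·6506435393 + 721335897 = 273991622403 → 1653724261672/273991622403

169/28
5414/897
4345064/719897
4353748714/721335897
39270726499/6506435393
1653724261672/273991622403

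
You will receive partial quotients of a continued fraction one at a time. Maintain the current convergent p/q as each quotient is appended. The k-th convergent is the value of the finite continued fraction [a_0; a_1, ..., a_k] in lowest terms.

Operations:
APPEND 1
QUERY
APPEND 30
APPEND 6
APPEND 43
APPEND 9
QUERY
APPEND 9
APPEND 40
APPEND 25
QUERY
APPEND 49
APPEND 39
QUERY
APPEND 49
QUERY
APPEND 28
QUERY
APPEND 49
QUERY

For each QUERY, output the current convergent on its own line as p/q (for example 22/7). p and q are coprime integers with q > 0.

1/1
72835/70498
666071462/644699745
1274566671629/1233670642062
62486431027774/60481477510841
1750894635449301/1694715040945610
85856323568043523/83101518483845731

APPEND 1: p_0 = 1·1 + 0 = 1, q_0 = 1·0 + 1 = 1 → 1/1
APPEND 30: p_1 = 30·1 + 1 = 31, q_1 = 30·1 + 0 = 30 → 31/30
APPEND 6: p_2 = 6·31 + 1 = 187, q_2 = 6·30 + 1 = 181 → 187/181
APPEND 43: p_3 = 43·187 + 31 = 8072, q_3 = 43·181 + 30 = 7813 → 8072/7813
APPEND 9: p_4 = 9·8072 + 187 = 72835, q_4 = 9·7813 + 181 = 70498 → 72835/70498
APPEND 9: p_5 = 9·72835 + 8072 = 663587, q_5 = 9·70498 + 7813 = 642295 → 663587/642295
APPEND 40: p_6 = 40·663587 + 72835 = 26616315, q_6 = 40·642295 + 70498 = 25762298 → 26616315/25762298
APPEND 25: p_7 = 25·26616315 + 663587 = 666071462, q_7 = 25·25762298 + 642295 = 644699745 → 666071462/644699745
APPEND 49: p_8 = 49·666071462 + 26616315 = 32664117953, q_8 = 49·644699745 + 25762298 = 31616049803 → 32664117953/31616049803
APPEND 39: p_9 = 39·32664117953 + 666071462 = 1274566671629, q_9 = 39·31616049803 + 644699745 = 1233670642062 → 1274566671629/1233670642062
APPEND 49: p_10 = 49·1274566671629 + 32664117953 = 62486431027774, q_10 = 49·1233670642062 + 31616049803 = 60481477510841 → 62486431027774/60481477510841
APPEND 28: p_11 = 28·62486431027774 + 1274566671629 = 1750894635449301, q_11 = 28·60481477510841 + 1233670642062 = 1694715040945610 → 1750894635449301/1694715040945610
APPEND 49: p_12 = 49·1750894635449301 + 62486431027774 = 85856323568043523, q_12 = 49·1694715040945610 + 60481477510841 = 83101518483845731 → 85856323568043523/83101518483845731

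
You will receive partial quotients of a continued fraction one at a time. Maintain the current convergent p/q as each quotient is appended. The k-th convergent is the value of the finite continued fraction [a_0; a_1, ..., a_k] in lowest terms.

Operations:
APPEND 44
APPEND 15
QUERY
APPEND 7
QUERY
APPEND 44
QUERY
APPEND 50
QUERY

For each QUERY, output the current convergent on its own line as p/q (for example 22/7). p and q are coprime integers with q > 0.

APPEND 44: p_0 = 44·1 + 0 = 44, q_0 = 44·0 + 1 = 1 → 44/1
APPEND 15: p_1 = 15·44 + 1 = 661, q_1 = 15·1 + 0 = 15 → 661/15
APPEND 7: p_2 = 7·661 + 44 = 4671, q_2 = 7·15 + 1 = 106 → 4671/106
APPEND 44: p_3 = 44·4671 + 661 = 206185, q_3 = 44·106 + 15 = 4679 → 206185/4679
APPEND 50: p_4 = 50·206185 + 4671 = 10313921, q_4 = 50·4679 + 106 = 234056 → 10313921/234056

661/15
4671/106
206185/4679
10313921/234056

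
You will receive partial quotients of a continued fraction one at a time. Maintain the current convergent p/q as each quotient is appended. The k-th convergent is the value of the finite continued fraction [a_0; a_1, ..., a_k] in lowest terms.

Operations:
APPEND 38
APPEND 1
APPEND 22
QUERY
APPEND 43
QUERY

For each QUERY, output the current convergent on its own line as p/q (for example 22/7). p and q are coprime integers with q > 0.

896/23
38567/990

APPEND 38: p_0 = 38·1 + 0 = 38, q_0 = 38·0 + 1 = 1 → 38/1
APPEND 1: p_1 = 1·38 + 1 = 39, q_1 = 1·1 + 0 = 1 → 39/1
APPEND 22: p_2 = 22·39 + 38 = 896, q_2 = 22·1 + 1 = 23 → 896/23
APPEND 43: p_3 = 43·896 + 39 = 38567, q_3 = 43·23 + 1 = 990 → 38567/990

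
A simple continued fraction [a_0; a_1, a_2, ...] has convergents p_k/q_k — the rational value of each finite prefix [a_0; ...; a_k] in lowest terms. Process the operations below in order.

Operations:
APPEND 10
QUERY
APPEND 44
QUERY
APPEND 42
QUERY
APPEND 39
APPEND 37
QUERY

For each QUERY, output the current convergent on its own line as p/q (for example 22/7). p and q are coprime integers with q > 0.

APPEND 10: p_0 = 10·1 + 0 = 10, q_0 = 10·0 + 1 = 1 → 10/1
APPEND 44: p_1 = 44·10 + 1 = 441, q_1 = 44·1 + 0 = 44 → 441/44
APPEND 42: p_2 = 42·441 + 10 = 18532, q_2 = 42·44 + 1 = 1849 → 18532/1849
APPEND 39: p_3 = 39·18532 + 441 = 723189, q_3 = 39·1849 + 44 = 72155 → 723189/72155
APPEND 37: p_4 = 37·723189 + 18532 = 26776525, q_4 = 37·72155 + 1849 = 2671584 → 26776525/2671584

10/1
441/44
18532/1849
26776525/2671584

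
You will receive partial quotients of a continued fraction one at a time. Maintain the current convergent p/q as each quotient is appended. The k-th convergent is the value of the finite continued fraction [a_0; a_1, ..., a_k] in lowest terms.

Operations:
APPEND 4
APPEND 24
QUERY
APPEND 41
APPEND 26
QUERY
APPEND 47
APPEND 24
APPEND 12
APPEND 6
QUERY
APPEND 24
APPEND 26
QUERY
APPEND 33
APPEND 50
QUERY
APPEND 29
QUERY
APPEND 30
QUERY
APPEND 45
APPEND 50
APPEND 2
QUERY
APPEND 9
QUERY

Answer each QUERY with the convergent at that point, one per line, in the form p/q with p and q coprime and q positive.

97/24
103603/25634
8574863095/2121637796
5395939900019/1335091873770
8919057092310069/2206800087894220
258830928900040202/64041311848852789
7773846924093516129/1923446155553477890
35373823887672121898965/8752377841798398097519
335876285961628603907164/83104279937928904247511

APPEND 4: p_0 = 4·1 + 0 = 4, q_0 = 4·0 + 1 = 1 → 4/1
APPEND 24: p_1 = 24·4 + 1 = 97, q_1 = 24·1 + 0 = 24 → 97/24
APPEND 41: p_2 = 41·97 + 4 = 3981, q_2 = 41·24 + 1 = 985 → 3981/985
APPEND 26: p_3 = 26·3981 + 97 = 103603, q_3 = 26·985 + 24 = 25634 → 103603/25634
APPEND 47: p_4 = 47·103603 + 3981 = 4873322, q_4 = 47·25634 + 985 = 1205783 → 4873322/1205783
APPEND 24: p_5 = 24·4873322 + 103603 = 117063331, q_5 = 24·1205783 + 25634 = 28964426 → 117063331/28964426
APPEND 12: p_6 = 12·117063331 + 4873322 = 1409633294, q_6 = 12·28964426 + 1205783 = 348778895 → 1409633294/348778895
APPEND 6: p_7 = 6·1409633294 + 117063331 = 8574863095, q_7 = 6·348778895 + 28964426 = 2121637796 → 8574863095/2121637796
APPEND 24: p_8 = 24·8574863095 + 1409633294 = 207206347574, q_8 = 24·2121637796 + 348778895 = 51268085999 → 207206347574/51268085999
APPEND 26: p_9 = 26·207206347574 + 8574863095 = 5395939900019, q_9 = 26·51268085999 + 2121637796 = 1335091873770 → 5395939900019/1335091873770
APPEND 33: p_10 = 33·5395939900019 + 207206347574 = 178273223048201, q_10 = 33·1335091873770 + 51268085999 = 44109299920409 → 178273223048201/44109299920409
APPEND 50: p_11 = 50·178273223048201 + 5395939900019 = 8919057092310069, q_11 = 50·44109299920409 + 1335091873770 = 2206800087894220 → 8919057092310069/2206800087894220
APPEND 29: p_12 = 29·8919057092310069 + 178273223048201 = 258830928900040202, q_12 = 29·2206800087894220 + 44109299920409 = 64041311848852789 → 258830928900040202/64041311848852789
APPEND 30: p_13 = 30·258830928900040202 + 8919057092310069 = 7773846924093516129, q_13 = 30·64041311848852789 + 2206800087894220 = 1923446155553477890 → 7773846924093516129/1923446155553477890
APPEND 45: p_14 = 45·7773846924093516129 + 258830928900040202 = 350081942513108266007, q_14 = 45·1923446155553477890 + 64041311848852789 = 86619118311755357839 → 350081942513108266007/86619118311755357839
APPEND 50: p_15 = 50·350081942513108266007 + 7773846924093516129 = 17511870972579506816479, q_15 = 50·86619118311755357839 + 1923446155553477890 = 4332879361743321369840 → 17511870972579506816479/4332879361743321369840
APPEND 2: p_16 = 2·17511870972579506816479 + 350081942513108266007 = 35373823887672121898965, q_16 = 2·4332879361743321369840 + 86619118311755357839 = 8752377841798398097519 → 35373823887672121898965/8752377841798398097519
APPEND 9: p_17 = 9·35373823887672121898965 + 17511870972579506816479 = 335876285961628603907164, q_17 = 9·8752377841798398097519 + 4332879361743321369840 = 83104279937928904247511 → 335876285961628603907164/83104279937928904247511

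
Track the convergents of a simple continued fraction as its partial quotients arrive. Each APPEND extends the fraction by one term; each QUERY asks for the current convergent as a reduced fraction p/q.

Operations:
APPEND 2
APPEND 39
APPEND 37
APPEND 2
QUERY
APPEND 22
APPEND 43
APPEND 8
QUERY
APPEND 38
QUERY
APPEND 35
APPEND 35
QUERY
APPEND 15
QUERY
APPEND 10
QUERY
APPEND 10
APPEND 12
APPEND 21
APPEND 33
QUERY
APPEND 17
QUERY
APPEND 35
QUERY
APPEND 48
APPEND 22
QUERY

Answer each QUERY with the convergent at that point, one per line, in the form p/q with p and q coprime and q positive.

5929/2927
46057667/22737526
1755931884/866859949
2154384508129/1063566110884
32377271295542/15983854499001
325927097463549/160902111100894
27747664389869061558/13698332581715915137
472549926103041332111/233286159089777185176
16566995077996315685443/8178713900723917396297
17521709895816372588819693/8650032888565155785959801

APPEND 2: p_0 = 2·1 + 0 = 2, q_0 = 2·0 + 1 = 1 → 2/1
APPEND 39: p_1 = 39·2 + 1 = 79, q_1 = 39·1 + 0 = 39 → 79/39
APPEND 37: p_2 = 37·79 + 2 = 2925, q_2 = 37·39 + 1 = 1444 → 2925/1444
APPEND 2: p_3 = 2·2925 + 79 = 5929, q_3 = 2·1444 + 39 = 2927 → 5929/2927
APPEND 22: p_4 = 22·5929 + 2925 = 133363, q_4 = 22·2927 + 1444 = 65838 → 133363/65838
APPEND 43: p_5 = 43·133363 + 5929 = 5740538, q_5 = 43·65838 + 2927 = 2833961 → 5740538/2833961
APPEND 8: p_6 = 8·5740538 + 133363 = 46057667, q_6 = 8·2833961 + 65838 = 22737526 → 46057667/22737526
APPEND 38: p_7 = 38·46057667 + 5740538 = 1755931884, q_7 = 38·22737526 + 2833961 = 866859949 → 1755931884/866859949
APPEND 35: p_8 = 35·1755931884 + 46057667 = 61503673607, q_8 = 35·866859949 + 22737526 = 30362835741 → 61503673607/30362835741
APPEND 35: p_9 = 35·61503673607 + 1755931884 = 2154384508129, q_9 = 35·30362835741 + 866859949 = 1063566110884 → 2154384508129/1063566110884
APPEND 15: p_10 = 15·2154384508129 + 61503673607 = 32377271295542, q_10 = 15·1063566110884 + 30362835741 = 15983854499001 → 32377271295542/15983854499001
APPEND 10: p_11 = 10·32377271295542 + 2154384508129 = 325927097463549, q_11 = 10·15983854499001 + 1063566110884 = 160902111100894 → 325927097463549/160902111100894
APPEND 10: p_12 = 10·325927097463549 + 32377271295542 = 3291648245931032, q_12 = 10·160902111100894 + 15983854499001 = 1625004965507941 → 3291648245931032/1625004965507941
APPEND 12: p_13 = 12·3291648245931032 + 325927097463549 = 39825706048635933, q_13 = 12·1625004965507941 + 160902111100894 = 19660961697196186 → 39825706048635933/19660961697196186
APPEND 21: p_14 = 21·39825706048635933 + 3291648245931032 = 839631475267285625, q_14 = 21·19660961697196186 + 1625004965507941 = 414505200606627847 → 839631475267285625/414505200606627847
APPEND 33: p_15 = 33·839631475267285625 + 39825706048635933 = 27747664389869061558, q_15 = 33·414505200606627847 + 19660961697196186 = 13698332581715915137 → 27747664389869061558/13698332581715915137
APPEND 17: p_16 = 17·27747664389869061558 + 839631475267285625 = 472549926103041332111, q_16 = 17·13698332581715915137 + 414505200606627847 = 233286159089777185176 → 472549926103041332111/233286159089777185176
APPEND 35: p_17 = 35·472549926103041332111 + 27747664389869061558 = 16566995077996315685443, q_17 = 35·233286159089777185176 + 13698332581715915137 = 8178713900723917396297 → 16566995077996315685443/8178713900723917396297
APPEND 48: p_18 = 48·16566995077996315685443 + 472549926103041332111 = 795688313669926194233375, q_18 = 48·8178713900723917396297 + 233286159089777185176 = 392811553393837812207432 → 795688313669926194233375/392811553393837812207432
APPEND 22: p_19 = 22·795688313669926194233375 + 16566995077996315685443 = 17521709895816372588819693, q_19 = 22·392811553393837812207432 + 8178713900723917396297 = 8650032888565155785959801 → 17521709895816372588819693/8650032888565155785959801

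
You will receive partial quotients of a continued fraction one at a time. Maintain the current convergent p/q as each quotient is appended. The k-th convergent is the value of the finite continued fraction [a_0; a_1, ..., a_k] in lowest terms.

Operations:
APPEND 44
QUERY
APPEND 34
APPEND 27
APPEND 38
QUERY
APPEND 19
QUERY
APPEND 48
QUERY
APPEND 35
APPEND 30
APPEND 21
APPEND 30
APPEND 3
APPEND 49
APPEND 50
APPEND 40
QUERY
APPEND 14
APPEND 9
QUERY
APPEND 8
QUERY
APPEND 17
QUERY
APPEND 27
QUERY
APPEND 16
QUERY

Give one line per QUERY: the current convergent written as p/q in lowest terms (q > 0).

44/1
1539091/34956
29283192/665083
1407132307/31958940
280127581544368205282/6362287701295433917
35639200076137721355359/809441337687431029366
289042386441834365637325/6564761707053463301089
4949359769587321937189884/112410390357596307147879
133921756165299526669764193/3041645301362153756293822
2147697458414379748653416972/48778735212152056407849031

APPEND 44: p_0 = 44·1 + 0 = 44, q_0 = 44·0 + 1 = 1 → 44/1
APPEND 34: p_1 = 34·44 + 1 = 1497, q_1 = 34·1 + 0 = 34 → 1497/34
APPEND 27: p_2 = 27·1497 + 44 = 40463, q_2 = 27·34 + 1 = 919 → 40463/919
APPEND 38: p_3 = 38·40463 + 1497 = 1539091, q_3 = 38·919 + 34 = 34956 → 1539091/34956
APPEND 19: p_4 = 19·1539091 + 40463 = 29283192, q_4 = 19·34956 + 919 = 665083 → 29283192/665083
APPEND 48: p_5 = 48·29283192 + 1539091 = 1407132307, q_5 = 48·665083 + 34956 = 31958940 → 1407132307/31958940
APPEND 35: p_6 = 35·1407132307 + 29283192 = 49278913937, q_6 = 35·31958940 + 665083 = 1119227983 → 49278913937/1119227983
APPEND 30: p_7 = 30·49278913937 + 1407132307 = 1479774550417, q_7 = 30·1119227983 + 31958940 = 33608798430 → 1479774550417/33608798430
APPEND 21: p_8 = 21·1479774550417 + 49278913937 = 31124544472694, q_8 = 21·33608798430 + 1119227983 = 706903995013 → 31124544472694/706903995013
APPEND 30: p_9 = 30·31124544472694 + 1479774550417 = 935216108731237, q_9 = 30·706903995013 + 33608798430 = 21240728648820 → 935216108731237/21240728648820
APPEND 3: p_10 = 3·935216108731237 + 31124544472694 = 2836772870666405, q_10 = 3·21240728648820 + 706903995013 = 64429089941473 → 2836772870666405/64429089941473
APPEND 49: p_11 = 49·2836772870666405 + 935216108731237 = 139937086771385082, q_11 = 49·64429089941473 + 21240728648820 = 3178266135780997 → 139937086771385082/3178266135780997
APPEND 50: p_12 = 50·139937086771385082 + 2836772870666405 = 6999691111439920505, q_12 = 50·3178266135780997 + 64429089941473 = 158977735878991323 → 6999691111439920505/158977735878991323
APPEND 40: p_13 = 40·6999691111439920505 + 139937086771385082 = 280127581544368205282, q_13 = 40·158977735878991323 + 3178266135780997 = 6362287701295433917 → 280127581544368205282/6362287701295433917
APPEND 14: p_14 = 14·280127581544368205282 + 6999691111439920505 = 3928785832732594794453, q_14 = 14·6362287701295433917 + 158977735878991323 = 89231005554015066161 → 3928785832732594794453/89231005554015066161
APPEND 9: p_15 = 9·3928785832732594794453 + 280127581544368205282 = 35639200076137721355359, q_15 = 9·89231005554015066161 + 6362287701295433917 = 809441337687431029366 → 35639200076137721355359/809441337687431029366
APPEND 8: p_16 = 8·35639200076137721355359 + 3928785832732594794453 = 289042386441834365637325, q_16 = 8·809441337687431029366 + 89231005554015066161 = 6564761707053463301089 → 289042386441834365637325/6564761707053463301089
APPEND 17: p_17 = 17·289042386441834365637325 + 35639200076137721355359 = 4949359769587321937189884, q_17 = 17·6564761707053463301089 + 809441337687431029366 = 112410390357596307147879 → 4949359769587321937189884/112410390357596307147879
APPEND 27: p_18 = 27·4949359769587321937189884 + 289042386441834365637325 = 133921756165299526669764193, q_18 = 27·112410390357596307147879 + 6564761707053463301089 = 3041645301362153756293822 → 133921756165299526669764193/3041645301362153756293822
APPEND 16: p_19 = 16·133921756165299526669764193 + 4949359769587321937189884 = 2147697458414379748653416972, q_19 = 16·3041645301362153756293822 + 112410390357596307147879 = 48778735212152056407849031 → 2147697458414379748653416972/48778735212152056407849031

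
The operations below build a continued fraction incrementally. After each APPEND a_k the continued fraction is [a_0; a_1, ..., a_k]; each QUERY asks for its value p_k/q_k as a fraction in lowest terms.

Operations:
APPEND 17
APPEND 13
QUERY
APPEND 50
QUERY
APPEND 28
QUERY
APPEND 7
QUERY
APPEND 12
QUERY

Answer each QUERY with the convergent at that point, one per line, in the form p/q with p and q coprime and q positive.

APPEND 17: p_0 = 17·1 + 0 = 17, q_0 = 17·0 + 1 = 1 → 17/1
APPEND 13: p_1 = 13·17 + 1 = 222, q_1 = 13·1 + 0 = 13 → 222/13
APPEND 50: p_2 = 50·222 + 17 = 11117, q_2 = 50·13 + 1 = 651 → 11117/651
APPEND 28: p_3 = 28·11117 + 222 = 311498, q_3 = 28·651 + 13 = 18241 → 311498/18241
APPEND 7: p_4 = 7·311498 + 11117 = 2191603, q_4 = 7·18241 + 651 = 128338 → 2191603/128338
APPEND 12: p_5 = 12·2191603 + 311498 = 26610734, q_5 = 12·128338 + 18241 = 1558297 → 26610734/1558297

222/13
11117/651
311498/18241
2191603/128338
26610734/1558297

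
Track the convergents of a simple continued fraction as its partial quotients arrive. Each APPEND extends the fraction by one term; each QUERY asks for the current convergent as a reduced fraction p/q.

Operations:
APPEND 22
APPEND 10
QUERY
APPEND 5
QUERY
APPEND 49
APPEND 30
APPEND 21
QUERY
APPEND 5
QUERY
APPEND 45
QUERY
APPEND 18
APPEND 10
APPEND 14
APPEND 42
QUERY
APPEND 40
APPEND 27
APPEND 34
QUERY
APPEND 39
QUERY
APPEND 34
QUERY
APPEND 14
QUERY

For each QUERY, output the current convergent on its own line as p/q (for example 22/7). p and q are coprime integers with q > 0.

APPEND 22: p_0 = 22·1 + 0 = 22, q_0 = 22·0 + 1 = 1 → 22/1
APPEND 10: p_1 = 10·22 + 1 = 221, q_1 = 10·1 + 0 = 10 → 221/10
APPEND 5: p_2 = 5·221 + 22 = 1127, q_2 = 5·10 + 1 = 51 → 1127/51
APPEND 49: p_3 = 49·1127 + 221 = 55444, q_3 = 49·51 + 10 = 2509 → 55444/2509
APPEND 30: p_4 = 30·55444 + 1127 = 1664447, q_4 = 30·2509 + 51 = 75321 → 1664447/75321
APPEND 21: p_5 = 21·1664447 + 55444 = 35008831, q_5 = 21·75321 + 2509 = 1584250 → 35008831/1584250
APPEND 5: p_6 = 5·35008831 + 1664447 = 176708602, q_6 = 5·1584250 + 75321 = 7996571 → 176708602/7996571
APPEND 45: p_7 = 45·176708602 + 35008831 = 7986895921, q_7 = 45·7996571 + 1584250 = 361429945 → 7986895921/361429945
APPEND 18: p_8 = 18·7986895921 + 176708602 = 143940835180, q_8 = 18·361429945 + 7996571 = 6513735581 → 143940835180/6513735581
APPEND 10: p_9 = 10·143940835180 + 7986895921 = 1447395247721, q_9 = 10·6513735581 + 361429945 = 65498785755 → 1447395247721/65498785755
APPEND 14: p_10 = 14·1447395247721 + 143940835180 = 20407474303274, q_10 = 14·65498785755 + 6513735581 = 923496736151 → 20407474303274/923496736151
APPEND 42: p_11 = 42·20407474303274 + 1447395247721 = 858561315985229, q_11 = 42·923496736151 + 65498785755 = 38852361704097 → 858561315985229/38852361704097
APPEND 40: p_12 = 40·858561315985229 + 20407474303274 = 34362860113712434, q_12 = 40·38852361704097 + 923496736151 = 1555017964900031 → 34362860113712434/1555017964900031
APPEND 27: p_13 = 27·34362860113712434 + 858561315985229 = 928655784386220947, q_13 = 27·1555017964900031 + 38852361704097 = 42024337414004934 → 928655784386220947/42024337414004934
APPEND 34: p_14 = 34·928655784386220947 + 34362860113712434 = 31608659529245224632, q_14 = 34·42024337414004934 + 1555017964900031 = 1430382490041067787 → 31608659529245224632/1430382490041067787
APPEND 39: p_15 = 39·31608659529245224632 + 928655784386220947 = 1233666377424949981595, q_15 = 39·1430382490041067787 + 42024337414004934 = 55826941449015648627 → 1233666377424949981595/55826941449015648627
APPEND 34: p_16 = 34·1233666377424949981595 + 31608659529245224632 = 41976265491977544598862, q_16 = 34·55826941449015648627 + 1430382490041067787 = 1899546391756573121105 → 41976265491977544598862/1899546391756573121105
APPEND 14: p_17 = 14·41976265491977544598862 + 1233666377424949981595 = 588901383265110574365663, q_17 = 14·1899546391756573121105 + 55826941449015648627 = 26649476426041039344097 → 588901383265110574365663/26649476426041039344097

221/10
1127/51
35008831/1584250
176708602/7996571
7986895921/361429945
858561315985229/38852361704097
31608659529245224632/1430382490041067787
1233666377424949981595/55826941449015648627
41976265491977544598862/1899546391756573121105
588901383265110574365663/26649476426041039344097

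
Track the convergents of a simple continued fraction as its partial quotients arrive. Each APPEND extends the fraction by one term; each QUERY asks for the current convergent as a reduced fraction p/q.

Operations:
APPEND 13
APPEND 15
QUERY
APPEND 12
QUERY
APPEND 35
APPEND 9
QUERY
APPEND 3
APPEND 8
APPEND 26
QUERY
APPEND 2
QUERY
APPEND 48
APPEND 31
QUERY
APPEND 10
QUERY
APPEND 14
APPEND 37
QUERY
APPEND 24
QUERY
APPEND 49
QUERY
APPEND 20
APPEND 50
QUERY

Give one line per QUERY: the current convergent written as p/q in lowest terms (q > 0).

APPEND 13: p_0 = 13·1 + 0 = 13, q_0 = 13·0 + 1 = 1 → 13/1
APPEND 15: p_1 = 15·13 + 1 = 196, q_1 = 15·1 + 0 = 15 → 196/15
APPEND 12: p_2 = 12·196 + 13 = 2365, q_2 = 12·15 + 1 = 181 → 2365/181
APPEND 35: p_3 = 35·2365 + 196 = 82971, q_3 = 35·181 + 15 = 6350 → 82971/6350
APPEND 9: p_4 = 9·82971 + 2365 = 749104, q_4 = 9·6350 + 181 = 57331 → 749104/57331
APPEND 3: p_5 = 3·749104 + 82971 = 2330283, q_5 = 3·57331 + 6350 = 178343 → 2330283/178343
APPEND 8: p_6 = 8·2330283 + 749104 = 19391368, q_6 = 8·178343 + 57331 = 1484075 → 19391368/1484075
APPEND 26: p_7 = 26·19391368 + 2330283 = 506505851, q_7 = 26·1484075 + 178343 = 38764293 → 506505851/38764293
APPEND 2: p_8 = 2·506505851 + 19391368 = 1032403070, q_8 = 2·38764293 + 1484075 = 79012661 → 1032403070/79012661
APPEND 48: p_9 = 48·1032403070 + 506505851 = 50061853211, q_9 = 48·79012661 + 38764293 = 3831372021 → 50061853211/3831372021
APPEND 31: p_10 = 31·50061853211 + 1032403070 = 1552949852611, q_10 = 31·3831372021 + 79012661 = 118851545312 → 1552949852611/118851545312
APPEND 10: p_11 = 10·1552949852611 + 50061853211 = 15579560379321, q_11 = 10·118851545312 + 3831372021 = 1192346825141 → 15579560379321/1192346825141
APPEND 14: p_12 = 14·15579560379321 + 1552949852611 = 219666795163105, q_12 = 14·1192346825141 + 118851545312 = 16811707097286 → 219666795163105/16811707097286
APPEND 37: p_13 = 37·219666795163105 + 15579560379321 = 8143250981414206, q_13 = 37·16811707097286 + 1192346825141 = 623225509424723 → 8143250981414206/623225509424723
APPEND 24: p_14 = 24·8143250981414206 + 219666795163105 = 195657690349104049, q_14 = 24·623225509424723 + 16811707097286 = 14974223933290638 → 195657690349104049/14974223933290638
APPEND 49: p_15 = 49·195657690349104049 + 8143250981414206 = 9595370078087512607, q_15 = 49·14974223933290638 + 623225509424723 = 734360198240665985 → 9595370078087512607/734360198240665985
APPEND 20: p_16 = 20·9595370078087512607 + 195657690349104049 = 192103059252099356189, q_16 = 20·734360198240665985 + 14974223933290638 = 14702178188746610338 → 192103059252099356189/14702178188746610338
APPEND 50: p_17 = 50·192103059252099356189 + 9595370078087512607 = 9614748332683055322057, q_17 = 50·14702178188746610338 + 734360198240665985 = 735843269635571182885 → 9614748332683055322057/735843269635571182885

196/15
2365/181
749104/57331
506505851/38764293
1032403070/79012661
1552949852611/118851545312
15579560379321/1192346825141
8143250981414206/623225509424723
195657690349104049/14974223933290638
9595370078087512607/734360198240665985
9614748332683055322057/735843269635571182885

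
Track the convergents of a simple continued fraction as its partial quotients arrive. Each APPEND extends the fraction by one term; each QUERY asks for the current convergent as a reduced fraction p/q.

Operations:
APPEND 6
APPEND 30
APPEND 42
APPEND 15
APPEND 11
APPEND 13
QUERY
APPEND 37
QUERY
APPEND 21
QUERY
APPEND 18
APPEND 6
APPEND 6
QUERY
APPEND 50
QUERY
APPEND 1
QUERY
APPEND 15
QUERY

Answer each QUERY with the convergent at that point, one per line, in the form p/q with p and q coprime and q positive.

APPEND 6: p_0 = 6·1 + 0 = 6, q_0 = 6·0 + 1 = 1 → 6/1
APPEND 30: p_1 = 30·6 + 1 = 181, q_1 = 30·1 + 0 = 30 → 181/30
APPEND 42: p_2 = 42·181 + 6 = 7608, q_2 = 42·30 + 1 = 1261 → 7608/1261
APPEND 15: p_3 = 15·7608 + 181 = 114301, q_3 = 15·1261 + 30 = 18945 → 114301/18945
APPEND 11: p_4 = 11·114301 + 7608 = 1264919, q_4 = 11·18945 + 1261 = 209656 → 1264919/209656
APPEND 13: p_5 = 13·1264919 + 114301 = 16558248, q_5 = 13·209656 + 18945 = 2744473 → 16558248/2744473
APPEND 37: p_6 = 37·16558248 + 1264919 = 613920095, q_6 = 37·2744473 + 209656 = 101755157 → 613920095/101755157
APPEND 21: p_7 = 21·613920095 + 16558248 = 12908880243, q_7 = 21·101755157 + 2744473 = 2139602770 → 12908880243/2139602770
APPEND 18: p_8 = 18·12908880243 + 613920095 = 232973764469, q_8 = 18·2139602770 + 101755157 = 38614605017 → 232973764469/38614605017
APPEND 6: p_9 = 6·232973764469 + 12908880243 = 1410751467057, q_9 = 6·38614605017 + 2139602770 = 233827232872 → 1410751467057/233827232872
APPEND 6: p_10 = 6·1410751467057 + 232973764469 = 8697482566811, q_10 = 6·233827232872 + 38614605017 = 1441578002249 → 8697482566811/1441578002249
APPEND 50: p_11 = 50·8697482566811 + 1410751467057 = 436284879807607, q_11 = 50·1441578002249 + 233827232872 = 72312727345322 → 436284879807607/72312727345322
APPEND 1: p_12 = 1·436284879807607 + 8697482566811 = 444982362374418, q_12 = 1·72312727345322 + 1441578002249 = 73754305347571 → 444982362374418/73754305347571
APPEND 15: p_13 = 15·444982362374418 + 436284879807607 = 7111020315423877, q_13 = 15·73754305347571 + 72312727345322 = 1178627307558887 → 7111020315423877/1178627307558887

16558248/2744473
613920095/101755157
12908880243/2139602770
8697482566811/1441578002249
436284879807607/72312727345322
444982362374418/73754305347571
7111020315423877/1178627307558887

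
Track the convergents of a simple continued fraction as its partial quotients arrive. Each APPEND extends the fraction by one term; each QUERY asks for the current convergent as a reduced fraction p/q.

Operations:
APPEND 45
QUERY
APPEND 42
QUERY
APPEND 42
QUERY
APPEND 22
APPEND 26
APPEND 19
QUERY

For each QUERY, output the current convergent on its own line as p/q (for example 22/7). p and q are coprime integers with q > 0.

45/1
1891/42
79467/1765
867841548/19275175

APPEND 45: p_0 = 45·1 + 0 = 45, q_0 = 45·0 + 1 = 1 → 45/1
APPEND 42: p_1 = 42·45 + 1 = 1891, q_1 = 42·1 + 0 = 42 → 1891/42
APPEND 42: p_2 = 42·1891 + 45 = 79467, q_2 = 42·42 + 1 = 1765 → 79467/1765
APPEND 22: p_3 = 22·79467 + 1891 = 1750165, q_3 = 22·1765 + 42 = 38872 → 1750165/38872
APPEND 26: p_4 = 26·1750165 + 79467 = 45583757, q_4 = 26·38872 + 1765 = 1012437 → 45583757/1012437
APPEND 19: p_5 = 19·45583757 + 1750165 = 867841548, q_5 = 19·1012437 + 38872 = 19275175 → 867841548/19275175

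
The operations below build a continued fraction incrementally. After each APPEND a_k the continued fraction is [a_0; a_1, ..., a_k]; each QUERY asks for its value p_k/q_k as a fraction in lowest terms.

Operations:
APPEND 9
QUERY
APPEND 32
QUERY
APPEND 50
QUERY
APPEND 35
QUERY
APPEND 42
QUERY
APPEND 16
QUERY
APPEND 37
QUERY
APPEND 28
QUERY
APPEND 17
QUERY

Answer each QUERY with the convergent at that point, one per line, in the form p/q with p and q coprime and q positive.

APPEND 9: p_0 = 9·1 + 0 = 9, q_0 = 9·0 + 1 = 1 → 9/1
APPEND 32: p_1 = 32·9 + 1 = 289, q_1 = 32·1 + 0 = 32 → 289/32
APPEND 50: p_2 = 50·289 + 9 = 14459, q_2 = 50·32 + 1 = 1601 → 14459/1601
APPEND 35: p_3 = 35·14459 + 289 = 506354, q_3 = 35·1601 + 32 = 56067 → 506354/56067
APPEND 42: p_4 = 42·506354 + 14459 = 21281327, q_4 = 42·56067 + 1601 = 2356415 → 21281327/2356415
APPEND 16: p_5 = 16·21281327 + 506354 = 341007586, q_5 = 16·2356415 + 56067 = 37758707 → 341007586/37758707
APPEND 37: p_6 = 37·341007586 + 21281327 = 12638562009, q_6 = 37·37758707 + 2356415 = 1399428574 → 12638562009/1399428574
APPEND 28: p_7 = 28·12638562009 + 341007586 = 354220743838, q_7 = 28·1399428574 + 37758707 = 39221758779 → 354220743838/39221758779
APPEND 17: p_8 = 17·354220743838 + 12638562009 = 6034391207255, q_8 = 17·39221758779 + 1399428574 = 668169327817 → 6034391207255/668169327817

9/1
289/32
14459/1601
506354/56067
21281327/2356415
341007586/37758707
12638562009/1399428574
354220743838/39221758779
6034391207255/668169327817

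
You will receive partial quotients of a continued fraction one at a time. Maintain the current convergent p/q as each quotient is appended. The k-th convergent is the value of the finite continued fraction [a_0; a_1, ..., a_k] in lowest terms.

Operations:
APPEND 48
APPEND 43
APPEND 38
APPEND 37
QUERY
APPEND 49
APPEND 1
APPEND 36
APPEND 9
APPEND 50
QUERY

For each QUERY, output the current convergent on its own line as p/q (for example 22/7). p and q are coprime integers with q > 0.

2907231/60538
2432919256935/50661287657

APPEND 48: p_0 = 48·1 + 0 = 48, q_0 = 48·0 + 1 = 1 → 48/1
APPEND 43: p_1 = 43·48 + 1 = 2065, q_1 = 43·1 + 0 = 43 → 2065/43
APPEND 38: p_2 = 38·2065 + 48 = 78518, q_2 = 38·43 + 1 = 1635 → 78518/1635
APPEND 37: p_3 = 37·78518 + 2065 = 2907231, q_3 = 37·1635 + 43 = 60538 → 2907231/60538
APPEND 49: p_4 = 49·2907231 + 78518 = 142532837, q_4 = 49·60538 + 1635 = 2967997 → 142532837/2967997
APPEND 1: p_5 = 1·142532837 + 2907231 = 145440068, q_5 = 1·2967997 + 60538 = 3028535 → 145440068/3028535
APPEND 36: p_6 = 36·145440068 + 142532837 = 5378375285, q_6 = 36·3028535 + 2967997 = 111995257 → 5378375285/111995257
APPEND 9: p_7 = 9·5378375285 + 145440068 = 48550817633, q_7 = 9·111995257 + 3028535 = 1010985848 → 48550817633/1010985848
APPEND 50: p_8 = 50·48550817633 + 5378375285 = 2432919256935, q_8 = 50·1010985848 + 111995257 = 50661287657 → 2432919256935/50661287657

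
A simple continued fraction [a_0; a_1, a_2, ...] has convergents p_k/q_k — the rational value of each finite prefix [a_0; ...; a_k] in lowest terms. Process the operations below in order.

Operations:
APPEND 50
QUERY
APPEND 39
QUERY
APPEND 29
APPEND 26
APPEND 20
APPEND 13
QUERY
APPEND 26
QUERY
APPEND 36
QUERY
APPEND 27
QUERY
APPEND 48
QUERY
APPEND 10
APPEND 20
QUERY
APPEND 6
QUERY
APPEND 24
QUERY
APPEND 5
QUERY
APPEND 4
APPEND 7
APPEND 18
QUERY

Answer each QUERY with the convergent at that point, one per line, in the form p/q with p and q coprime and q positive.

APPEND 50: p_0 = 50·1 + 0 = 50, q_0 = 50·0 + 1 = 1 → 50/1
APPEND 39: p_1 = 39·50 + 1 = 1951, q_1 = 39·1 + 0 = 39 → 1951/39
APPEND 29: p_2 = 29·1951 + 50 = 56629, q_2 = 29·39 + 1 = 1132 → 56629/1132
APPEND 26: p_3 = 26·56629 + 1951 = 1474305, q_3 = 26·1132 + 39 = 29471 → 1474305/29471
APPEND 20: p_4 = 20·1474305 + 56629 = 29542729, q_4 = 20·29471 + 1132 = 590552 → 29542729/590552
APPEND 13: p_5 = 13·29542729 + 1474305 = 385529782, q_5 = 13·590552 + 29471 = 7706647 → 385529782/7706647
APPEND 26: p_6 = 26·385529782 + 29542729 = 10053317061, q_6 = 26·7706647 + 590552 = 200963374 → 10053317061/200963374
APPEND 36: p_7 = 36·10053317061 + 385529782 = 362304943978, q_7 = 36·200963374 + 7706647 = 7242388111 → 362304943978/7242388111
APPEND 27: p_8 = 27·362304943978 + 10053317061 = 9792286804467, q_8 = 27·7242388111 + 200963374 = 195745442371 → 9792286804467/195745442371
APPEND 48: p_9 = 48·9792286804467 + 362304943978 = 470392071558394, q_9 = 48·195745442371 + 7242388111 = 9403023621919 → 470392071558394/9403023621919
APPEND 10: p_10 = 10·470392071558394 + 9792286804467 = 4713713002388407, q_10 = 10·9403023621919 + 195745442371 = 94225981661561 → 4713713002388407/94225981661561
APPEND 20: p_11 = 20·4713713002388407 + 470392071558394 = 94744652119326534, q_11 = 20·94225981661561 + 9403023621919 = 1893922656853139 → 94744652119326534/1893922656853139
APPEND 6: p_12 = 6·94744652119326534 + 4713713002388407 = 573181625718347611, q_12 = 6·1893922656853139 + 94225981661561 = 11457761922780395 → 573181625718347611/11457761922780395
APPEND 24: p_13 = 24·573181625718347611 + 94744652119326534 = 13851103669359669198, q_13 = 24·11457761922780395 + 1893922656853139 = 276880208803582619 → 13851103669359669198/276880208803582619
APPEND 5: p_14 = 5·13851103669359669198 + 573181625718347611 = 69828699972516693601, q_14 = 5·276880208803582619 + 11457761922780395 = 1395858805940693490 → 69828699972516693601/1395858805940693490
APPEND 4: p_15 = 4·69828699972516693601 + 13851103669359669198 = 293165903559426443602, q_15 = 4·1395858805940693490 + 276880208803582619 = 5860315432566356579 → 293165903559426443602/5860315432566356579
APPEND 7: p_16 = 7·293165903559426443602 + 69828699972516693601 = 2121990024888501798815, q_16 = 7·5860315432566356579 + 1395858805940693490 = 42418066833905189543 → 2121990024888501798815/42418066833905189543
APPEND 18: p_17 = 18·2121990024888501798815 + 293165903559426443602 = 38488986351552458822272, q_17 = 18·42418066833905189543 + 5860315432566356579 = 769385518442859768353 → 38488986351552458822272/769385518442859768353

50/1
1951/39
385529782/7706647
10053317061/200963374
362304943978/7242388111
9792286804467/195745442371
470392071558394/9403023621919
94744652119326534/1893922656853139
573181625718347611/11457761922780395
13851103669359669198/276880208803582619
69828699972516693601/1395858805940693490
38488986351552458822272/769385518442859768353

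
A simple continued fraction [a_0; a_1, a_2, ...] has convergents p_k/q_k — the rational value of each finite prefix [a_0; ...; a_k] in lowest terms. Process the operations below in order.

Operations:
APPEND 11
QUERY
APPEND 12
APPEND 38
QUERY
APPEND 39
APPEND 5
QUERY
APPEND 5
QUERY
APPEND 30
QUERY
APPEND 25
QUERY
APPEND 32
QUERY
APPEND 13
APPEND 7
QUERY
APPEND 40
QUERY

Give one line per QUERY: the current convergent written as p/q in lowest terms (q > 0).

11/1
5065/457
993405/89632
5164693/465995
155934195/14069482
3903519568/352203045
125068560371/11284566922
11533632191108/1040645578139
462975082448711/41772874698591

APPEND 11: p_0 = 11·1 + 0 = 11, q_0 = 11·0 + 1 = 1 → 11/1
APPEND 12: p_1 = 12·11 + 1 = 133, q_1 = 12·1 + 0 = 12 → 133/12
APPEND 38: p_2 = 38·133 + 11 = 5065, q_2 = 38·12 + 1 = 457 → 5065/457
APPEND 39: p_3 = 39·5065 + 133 = 197668, q_3 = 39·457 + 12 = 17835 → 197668/17835
APPEND 5: p_4 = 5·197668 + 5065 = 993405, q_4 = 5·17835 + 457 = 89632 → 993405/89632
APPEND 5: p_5 = 5·993405 + 197668 = 5164693, q_5 = 5·89632 + 17835 = 465995 → 5164693/465995
APPEND 30: p_6 = 30·5164693 + 993405 = 155934195, q_6 = 30·465995 + 89632 = 14069482 → 155934195/14069482
APPEND 25: p_7 = 25·155934195 + 5164693 = 3903519568, q_7 = 25·14069482 + 465995 = 352203045 → 3903519568/352203045
APPEND 32: p_8 = 32·3903519568 + 155934195 = 125068560371, q_8 = 32·352203045 + 14069482 = 11284566922 → 125068560371/11284566922
APPEND 13: p_9 = 13·125068560371 + 3903519568 = 1629794804391, q_9 = 13·11284566922 + 352203045 = 147051573031 → 1629794804391/147051573031
APPEND 7: p_10 = 7·1629794804391 + 125068560371 = 11533632191108, q_10 = 7·147051573031 + 11284566922 = 1040645578139 → 11533632191108/1040645578139
APPEND 40: p_11 = 40·11533632191108 + 1629794804391 = 462975082448711, q_11 = 40·1040645578139 + 147051573031 = 41772874698591 → 462975082448711/41772874698591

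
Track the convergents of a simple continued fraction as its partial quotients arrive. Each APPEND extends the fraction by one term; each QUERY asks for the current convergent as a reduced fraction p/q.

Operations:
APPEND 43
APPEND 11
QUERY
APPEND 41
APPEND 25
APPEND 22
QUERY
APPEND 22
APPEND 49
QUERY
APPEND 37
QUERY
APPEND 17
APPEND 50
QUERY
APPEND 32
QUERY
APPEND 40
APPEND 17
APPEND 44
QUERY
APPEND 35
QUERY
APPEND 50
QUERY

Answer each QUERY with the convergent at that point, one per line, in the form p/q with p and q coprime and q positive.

APPEND 43: p_0 = 43·1 + 0 = 43, q_0 = 43·0 + 1 = 1 → 43/1
APPEND 11: p_1 = 11·43 + 1 = 474, q_1 = 11·1 + 0 = 11 → 474/11
APPEND 41: p_2 = 41·474 + 43 = 19477, q_2 = 41·11 + 1 = 452 → 19477/452
APPEND 25: p_3 = 25·19477 + 474 = 487399, q_3 = 25·452 + 11 = 11311 → 487399/11311
APPEND 22: p_4 = 22·487399 + 19477 = 10742255, q_4 = 22·11311 + 452 = 249294 → 10742255/249294
APPEND 22: p_5 = 22·10742255 + 487399 = 236817009, q_5 = 22·249294 + 11311 = 5495779 → 236817009/5495779
APPEND 49: p_6 = 49·236817009 + 10742255 = 11614775696, q_6 = 49·5495779 + 249294 = 269542465 → 11614775696/269542465
APPEND 37: p_7 = 37·11614775696 + 236817009 = 429983517761, q_7 = 37·269542465 + 5495779 = 9978566984 → 429983517761/9978566984
APPEND 17: p_8 = 17·429983517761 + 11614775696 = 7321334577633, q_8 = 17·9978566984 + 269542465 = 169905181193 → 7321334577633/169905181193
APPEND 50: p_9 = 50·7321334577633 + 429983517761 = 366496712399411, q_9 = 50·169905181193 + 9978566984 = 8505237626634 → 366496712399411/8505237626634
APPEND 32: p_10 = 32·366496712399411 + 7321334577633 = 11735216131358785, q_10 = 32·8505237626634 + 169905181193 = 272337509233481 → 11735216131358785/272337509233481
APPEND 40: p_11 = 40·11735216131358785 + 366496712399411 = 469775141966750811, q_11 = 40·272337509233481 + 8505237626634 = 10902005606965874 → 469775141966750811/10902005606965874
APPEND 17: p_12 = 17·469775141966750811 + 11735216131358785 = 7997912629566122572, q_12 = 17·10902005606965874 + 272337509233481 = 185606432827653339 → 7997912629566122572/185606432827653339
APPEND 44: p_13 = 44·7997912629566122572 + 469775141966750811 = 352377930842876143979, q_13 = 44·185606432827653339 + 10902005606965874 = 8177585050023712790 → 352377930842876143979/8177585050023712790
APPEND 35: p_14 = 35·352377930842876143979 + 7997912629566122572 = 12341225492130231161837, q_14 = 35·8177585050023712790 + 185606432827653339 = 286401083183657600989 → 12341225492130231161837/286401083183657600989
APPEND 50: p_15 = 50·12341225492130231161837 + 352377930842876143979 = 617413652537354434235829, q_15 = 50·286401083183657600989 + 8177585050023712790 = 14328231744232903762240 → 617413652537354434235829/14328231744232903762240

474/11
10742255/249294
11614775696/269542465
429983517761/9978566984
366496712399411/8505237626634
11735216131358785/272337509233481
352377930842876143979/8177585050023712790
12341225492130231161837/286401083183657600989
617413652537354434235829/14328231744232903762240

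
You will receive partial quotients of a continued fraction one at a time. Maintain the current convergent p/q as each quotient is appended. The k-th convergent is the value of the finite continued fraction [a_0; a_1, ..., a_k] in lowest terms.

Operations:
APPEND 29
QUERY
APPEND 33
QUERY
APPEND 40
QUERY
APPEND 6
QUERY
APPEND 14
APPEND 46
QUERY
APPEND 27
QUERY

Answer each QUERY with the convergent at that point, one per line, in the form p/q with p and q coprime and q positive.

29/1
958/33
38349/1321
231052/7959
150792594/5194321
4074673115/140359414

APPEND 29: p_0 = 29·1 + 0 = 29, q_0 = 29·0 + 1 = 1 → 29/1
APPEND 33: p_1 = 33·29 + 1 = 958, q_1 = 33·1 + 0 = 33 → 958/33
APPEND 40: p_2 = 40·958 + 29 = 38349, q_2 = 40·33 + 1 = 1321 → 38349/1321
APPEND 6: p_3 = 6·38349 + 958 = 231052, q_3 = 6·1321 + 33 = 7959 → 231052/7959
APPEND 14: p_4 = 14·231052 + 38349 = 3273077, q_4 = 14·7959 + 1321 = 112747 → 3273077/112747
APPEND 46: p_5 = 46·3273077 + 231052 = 150792594, q_5 = 46·112747 + 7959 = 5194321 → 150792594/5194321
APPEND 27: p_6 = 27·150792594 + 3273077 = 4074673115, q_6 = 27·5194321 + 112747 = 140359414 → 4074673115/140359414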